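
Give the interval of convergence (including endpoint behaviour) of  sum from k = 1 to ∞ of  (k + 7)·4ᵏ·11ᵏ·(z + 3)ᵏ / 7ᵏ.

(-139/44, -125/44)

By the ratio test, |a_{k+1}/a_k| = [((k+1) + 7)/(k + 7)] · 4·11/7 → 44/7.
Thus R = 1/(44/7) = 7/44.
When z = -125/44, the k-th term does not approach 0; divergence by the term test.
Endpoint z = -139/44: the k-th term does not approach 0; divergence by the term test.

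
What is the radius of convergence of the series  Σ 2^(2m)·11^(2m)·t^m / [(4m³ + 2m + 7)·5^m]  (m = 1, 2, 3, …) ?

Ratio test: |a_{m+1}/a_m| = [(4m³ + 2m + 7)/(4(m+1)³ + 2(m+1) + 7)] · 4·121/5 → 484/5 as m → ∞.
Convergence for |t| · 484/5 < 1, i.e. |t| < 5/484. So R = 5/484.

R = 5/484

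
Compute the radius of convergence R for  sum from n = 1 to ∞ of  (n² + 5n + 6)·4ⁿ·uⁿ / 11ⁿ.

R = 11/4

By the ratio test, |a_{n+1}/a_n| = [((n+1)² + 5(n+1) + 6)/(n² + 5n + 6)] · 4/11 → 4/11.
Convergence for |u| · 4/11 < 1, i.e. |u| < 11/4. So R = 11/4.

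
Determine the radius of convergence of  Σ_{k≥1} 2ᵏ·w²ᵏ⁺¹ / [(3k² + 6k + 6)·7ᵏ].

R = √14/2

Ratio test: |a_{k+1}/a_k| = [(3k² + 6k + 6)/(3(k+1)² + 6(k+1) + 6)] · 2/7 → 2/7 as k → ∞.
Successive powers of w differ by 2, so the series converges when |w|² · 2/7 < 1, i.e. |w| < √(7/2). So R = √14/2.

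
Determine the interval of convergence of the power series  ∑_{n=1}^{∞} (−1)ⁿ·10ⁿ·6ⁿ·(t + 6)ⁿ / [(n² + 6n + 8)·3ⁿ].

[-121/20, -119/20]

Apply the ratio test: |a_{n+1}| / |a_n| = [(n² + 6n + 8)/((n+1)² + 6(n+1) + 8)] · 10·6/3, which tends to 20 as n → ∞.
The series converges when 20 · |t + 6| < 1, giving R = 1/20.
Endpoint t = -119/20: the series is dominated by a constant times Σ 1/n², which converges (p = 2 > 1).
Check t = -121/20: the terms are on the order of 1/n², so the series converges absolutely by comparison with the p-series (p = 2 > 1).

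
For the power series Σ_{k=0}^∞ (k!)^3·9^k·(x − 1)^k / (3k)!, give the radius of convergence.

R = 3

Ratio test: |a_{k+1}/a_k| = (k+1)³/[(3k+1)·(3k+2)·(3k+3)] · 9 → 1/3 as k → ∞.
The series converges when 1/3 · |x − 1| < 1, giving R = 3.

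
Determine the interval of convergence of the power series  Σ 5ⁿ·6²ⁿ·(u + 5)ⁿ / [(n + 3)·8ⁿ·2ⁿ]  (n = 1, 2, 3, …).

[-229/45, -221/45)

By the ratio test, |a_{n+1}/a_n| = [(n + 3)/((n+1) + 3)] · 5·36/(8·2) → 45/4.
The series converges when 45/4 · |u + 5| < 1, giving R = 4/45.
Check u = -221/45: the terms behave like c/n; limit comparison with the harmonic series gives divergence.
Endpoint u = -229/45: the terms alternate in sign and decrease monotonically to 0 in absolute value (size ~ c/n), so the alternating series test gives convergence.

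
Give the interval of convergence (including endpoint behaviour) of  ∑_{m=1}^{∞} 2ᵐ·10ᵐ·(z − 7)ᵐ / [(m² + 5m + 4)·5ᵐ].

[27/4, 29/4]

The ratio of consecutive coefficients is [(m² + 5m + 4)/((m+1)² + 5(m+1) + 4)] · 2·10/5 → 4.
Thus R = 1/(4) = 1/4.
Endpoint z = 29/4: the terms are on the order of 1/m², so the series converges absolutely by comparison with the p-series (p = 2 > 1).
Endpoint z = 27/4: the series is dominated by a constant times Σ 1/m², which converges (p = 2 > 1).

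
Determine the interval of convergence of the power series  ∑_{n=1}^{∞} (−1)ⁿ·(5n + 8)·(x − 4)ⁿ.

Ratio test: |a_{n+1}/a_n| = (5(n+1) + 8)/(5n + 8) → 1 as n → ∞.
Convergence for |x − 4| < 1, so R = 1.
Check x = 5: the terms do not tend to 0, so the series diverges.
When x = 3, the n-th term does not approach 0; divergence by the term test.

(3, 5)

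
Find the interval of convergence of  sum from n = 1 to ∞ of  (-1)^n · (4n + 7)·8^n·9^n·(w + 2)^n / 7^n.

By the ratio test, |a_{n+1}/a_n| = [(4(n+1) + 7)/(4n + 7)] · 8·9/7 → 72/7.
Convergence for |w + 2| · 72/7 < 1, i.e. |w + 2| < 7/72. So R = 7/72.
Check w = -137/72: the n-th term does not approach 0; divergence by the term test.
At w = -151/72: the n-th term does not approach 0; divergence by the term test.

(-151/72, -137/72)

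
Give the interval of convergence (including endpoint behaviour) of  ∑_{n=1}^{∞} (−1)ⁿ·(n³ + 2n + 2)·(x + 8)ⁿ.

(-9, -7)

The ratio of consecutive coefficients is ((n+1)³ + 2(n+1) + 2)/(n³ + 2n + 2) → 1.
Hence R = 1.
Check x = -7: the n-th term does not approach 0; divergence by the term test.
At x = -9: the terms have absolute value of order n³, which does not tend to 0, so the series diverges by the divergence test.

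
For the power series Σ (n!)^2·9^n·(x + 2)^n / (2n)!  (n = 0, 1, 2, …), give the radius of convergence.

R = 4/9

Apply the ratio test: |a_{n+1}| / |a_n| = (n+1)²/[(2n+1)·(2n+2)] · 9, which tends to 9/4 as n → ∞.
Convergence for |x + 2| · 9/4 < 1, i.e. |x + 2| < 4/9. So R = 4/9.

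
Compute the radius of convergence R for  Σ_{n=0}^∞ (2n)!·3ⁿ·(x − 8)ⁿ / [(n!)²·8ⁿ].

By the ratio test, |a_{n+1}/a_n| = (2n+1)·(2n+2)/(n+1)² · 3/8 → 3/2.
Thus R = 1/(3/2) = 2/3.

R = 2/3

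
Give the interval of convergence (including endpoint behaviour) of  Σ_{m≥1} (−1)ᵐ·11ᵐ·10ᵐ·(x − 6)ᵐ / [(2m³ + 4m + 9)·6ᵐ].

[327/55, 333/55]

Apply the ratio test: |a_{m+1}| / |a_m| = [(2m³ + 4m + 9)/(2(m+1)³ + 4(m+1) + 9)] · 11·10/6, which tends to 55/3 as m → ∞.
Hence the series converges for |x − 6| < 1/(55/3) = 3/55, so the radius of convergence is 3/55.
When x = 333/55, absolute convergence follows by limit comparison with Σ 1/m³.
Endpoint x = 327/55: the terms are on the order of 1/m³, so the series converges absolutely by comparison with the p-series (p = 3 > 1).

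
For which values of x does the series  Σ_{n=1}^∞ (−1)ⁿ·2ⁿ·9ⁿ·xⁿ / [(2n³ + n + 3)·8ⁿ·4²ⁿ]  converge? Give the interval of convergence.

Ratio test: |a_{n+1}/a_n| = [(2n³ + n + 3)/(2(n+1)³ + (n+1) + 3)] · 2·9/(8·16) → 9/64 as n → ∞.
Convergence for |x| · 9/64 < 1, i.e. |x| < 64/9. So R = 64/9.
Check x = 64/9: absolute convergence follows by limit comparison with Σ 1/n³.
Endpoint x = -64/9: absolute convergence follows by limit comparison with Σ 1/n³.

[-64/9, 64/9]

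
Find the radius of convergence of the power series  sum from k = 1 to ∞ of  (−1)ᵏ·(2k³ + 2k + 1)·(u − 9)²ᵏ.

Apply the ratio test: |a_{k+1}| / |a_k| = (2(k+1)³ + 2(k+1) + 1)/(2k³ + 2k + 1), which tends to 1 as k → ∞.
Writing y = (u − 9)², the series in y has radius 1, so |u − 9| < √(1) = 1 and R = 1.

R = 1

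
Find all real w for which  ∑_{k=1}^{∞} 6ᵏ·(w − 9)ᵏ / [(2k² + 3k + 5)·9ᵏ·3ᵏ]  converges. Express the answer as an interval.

[9/2, 27/2]

By the ratio test, |a_{k+1}/a_k| = [(2k² + 3k + 5)/(2(k+1)² + 3(k+1) + 5)] · 6/(9·3) → 2/9.
Thus R = 1/(2/9) = 9/2.
Check w = 27/2: the terms are on the order of 1/k², so the series converges absolutely by comparison with the p-series (p = 2 > 1).
Endpoint w = 9/2: absolute convergence follows by limit comparison with Σ 1/k².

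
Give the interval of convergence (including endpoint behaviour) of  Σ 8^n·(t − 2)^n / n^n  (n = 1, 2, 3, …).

(−∞, ∞)

By the Cauchy root test, |a_n|^(1/n) = 8/n → 0.
Since the n-th root of |a_n| tends to 0, the series converges for all real t; R = ∞.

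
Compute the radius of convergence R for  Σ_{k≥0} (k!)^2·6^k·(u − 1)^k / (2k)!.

Ratio test: |a_{k+1}/a_k| = (k+1)²/[(2k+1)·(2k+2)] · 6 → 3/2 as k → ∞.
The series converges when 3/2 · |u − 1| < 1, giving R = 2/3.

R = 2/3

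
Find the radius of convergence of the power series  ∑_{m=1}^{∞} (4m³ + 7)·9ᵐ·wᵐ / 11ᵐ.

R = 11/9

Apply the ratio test: |a_{m+1}| / |a_m| = [(4(m+1)³ + 7)/(4m³ + 7)] · 9/11, which tends to 9/11 as m → ∞.
Convergence for |w| · 9/11 < 1, i.e. |w| < 11/9. So R = 11/9.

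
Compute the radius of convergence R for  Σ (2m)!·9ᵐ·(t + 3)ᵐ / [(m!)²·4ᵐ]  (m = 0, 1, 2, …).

The ratio of consecutive coefficients is (2m+1)·(2m+2)/(m+1)² · 9/4 → 9.
Convergence for |t + 3| · 9 < 1, i.e. |t + 3| < 1/9. So R = 1/9.

R = 1/9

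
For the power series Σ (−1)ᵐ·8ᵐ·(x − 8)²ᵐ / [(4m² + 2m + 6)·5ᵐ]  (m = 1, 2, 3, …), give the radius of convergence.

Apply the ratio test: |a_{m+1}| / |a_m| = [(4m² + 2m + 6)/(4(m+1)² + 2(m+1) + 6)] · 8/5, which tends to 8/5 as m → ∞.
Successive powers of (x − 8) differ by 2, so the series converges when |x − 8|² · 8/5 < 1, i.e. |x − 8| < √(5/8). So R = √10/4.

R = √10/4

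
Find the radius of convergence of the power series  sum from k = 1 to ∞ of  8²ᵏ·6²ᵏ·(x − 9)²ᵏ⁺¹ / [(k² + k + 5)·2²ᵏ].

R = 1/24

Ratio test: |a_{k+1}/a_k| = [(k² + k + 5)/((k+1)² + (k+1) + 5)] · 64·36/4 → 576 as k → ∞.
Successive powers of (x − 9) differ by 2, so the series converges when |x − 9|² · 576 < 1, i.e. |x − 9| < √(1/576) = 1/24. So R = 1/24.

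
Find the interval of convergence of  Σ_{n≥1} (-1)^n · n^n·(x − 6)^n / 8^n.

{6}

Applying the root test, |a_n|^(1/n) = n/8 → ∞.
Since the n-th root of |a_n| is unbounded, the series converges only at x = 6; R = 0.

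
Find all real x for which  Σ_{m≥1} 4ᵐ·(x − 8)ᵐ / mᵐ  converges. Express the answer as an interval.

(−∞, ∞)

By the Cauchy root test, |a_m|^(1/m) = 4/m → 0.
The limit is 0 for every x, so R = ∞.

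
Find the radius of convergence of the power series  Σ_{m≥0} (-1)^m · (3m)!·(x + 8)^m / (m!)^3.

Ratio test: |a_{m+1}/a_m| = (3m+1)·(3m+2)·(3m+3)/(m+1)³ → 27 as m → ∞.
The series converges when 27 · |x + 8| < 1, giving R = 1/27.

R = 1/27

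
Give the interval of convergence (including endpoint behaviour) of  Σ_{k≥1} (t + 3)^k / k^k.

By the Cauchy root test, |a_k|^(1/k) = 1/k → 0.
Since the k-th root of |a_k| tends to 0, the series converges for all real t; R = ∞.

(−∞, ∞)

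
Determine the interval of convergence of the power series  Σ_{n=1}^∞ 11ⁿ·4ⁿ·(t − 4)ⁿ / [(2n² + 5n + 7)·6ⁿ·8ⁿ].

Apply the ratio test: |a_{n+1}| / |a_n| = [(2n² + 5n + 7)/(2(n+1)² + 5(n+1) + 7)] · 11·4/(6·8), which tends to 11/12 as n → ∞.
Hence the series converges for |t − 4| < 1/(11/12) = 12/11, so the radius of convergence is 12/11.
When t = 56/11, the series is dominated by a constant times Σ 1/n², which converges (p = 2 > 1).
Check t = 32/11: absolute convergence follows by limit comparison with Σ 1/n².

[32/11, 56/11]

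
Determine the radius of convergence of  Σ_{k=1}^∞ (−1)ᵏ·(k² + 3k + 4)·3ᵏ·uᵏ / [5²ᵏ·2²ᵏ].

By the ratio test, |a_{k+1}/a_k| = [((k+1)² + 3(k+1) + 4)/(k² + 3k + 4)] · 3/(25·4) → 3/100.
The series converges when 3/100 · |u| < 1, giving R = 100/3.

R = 100/3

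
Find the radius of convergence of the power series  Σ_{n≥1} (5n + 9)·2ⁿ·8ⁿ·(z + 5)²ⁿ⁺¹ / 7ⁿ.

R = √7/4

Ratio test: |a_{n+1}/a_n| = [(5(n+1) + 9)/(5n + 9)] · 2·8/7 → 16/7 as n → ∞.
Since the exponent of (z + 5) increases by 2 each term, convergence requires |z + 5|² < 7/16, hence R = √7/4.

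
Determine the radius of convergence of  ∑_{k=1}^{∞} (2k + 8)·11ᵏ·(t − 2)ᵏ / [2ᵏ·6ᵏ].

R = 12/11

Apply the ratio test: |a_{k+1}| / |a_k| = [(2(k+1) + 8)/(2k + 8)] · 11/(2·6), which tends to 11/12 as k → ∞.
Thus R = 1/(11/12) = 12/11.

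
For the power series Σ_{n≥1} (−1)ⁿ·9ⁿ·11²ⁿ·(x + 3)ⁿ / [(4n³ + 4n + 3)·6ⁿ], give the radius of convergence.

The ratio of consecutive coefficients is [(4n³ + 4n + 3)/(4(n+1)³ + 4(n+1) + 3)] · 9·121/6 → 363/2.
Thus R = 1/(363/2) = 2/363.

R = 2/363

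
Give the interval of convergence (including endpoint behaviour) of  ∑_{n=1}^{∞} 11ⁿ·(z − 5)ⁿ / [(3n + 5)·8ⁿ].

[47/11, 63/11)

The ratio of consecutive coefficients is [(3n + 5)/(3(n+1) + 5)] · 11/8 → 11/8.
Thus R = 1/(11/8) = 8/11.
When z = 63/11, the terms behave like c/n; limit comparison with the harmonic series gives divergence.
Endpoint z = 47/11: an alternating series whose terms decrease to 0 in absolute value, so it converges by the Leibniz criterion.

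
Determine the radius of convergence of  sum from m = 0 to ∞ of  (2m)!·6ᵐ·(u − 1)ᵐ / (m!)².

Apply the ratio test: |a_{m+1}| / |a_m| = (2m+1)·(2m+2)/(m+1)² · 6, which tends to 24 as m → ∞.
Hence the series converges for |u − 1| < 1/(24) = 1/24, so the radius of convergence is 1/24.

R = 1/24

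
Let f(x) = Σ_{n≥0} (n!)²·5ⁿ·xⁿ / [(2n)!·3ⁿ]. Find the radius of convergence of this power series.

Apply the ratio test: |a_{n+1}| / |a_n| = (n+1)²/[(2n+1)·(2n+2)] · 5/3, which tends to 5/12 as n → ∞.
The series converges when 5/12 · |x| < 1, giving R = 12/5.

R = 12/5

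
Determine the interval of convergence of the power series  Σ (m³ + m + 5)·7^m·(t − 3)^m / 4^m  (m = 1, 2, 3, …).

By the ratio test, |a_{m+1}/a_m| = [((m+1)³ + (m+1) + 5)/(m³ + m + 5)] · 7/4 → 7/4.
The series converges when 7/4 · |t − 3| < 1, giving R = 4/7.
Endpoint t = 25/7: the terms do not tend to 0, so the series diverges.
At t = 17/7: the terms do not tend to 0, so the series diverges.

(17/7, 25/7)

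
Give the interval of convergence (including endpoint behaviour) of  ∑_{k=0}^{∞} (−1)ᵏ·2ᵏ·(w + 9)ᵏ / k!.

(−∞, ∞)

Ratio test: |a_{k+1}/a_k| = 2 · 1/(k+1) → 0 as k → ∞.
The ratio tends to 0 regardless of w, hence R = ∞.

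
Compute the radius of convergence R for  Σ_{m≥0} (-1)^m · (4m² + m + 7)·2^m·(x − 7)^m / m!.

R = ∞

Apply the ratio test: |a_{m+1}| / |a_m| = (4(m+1)² + (m+1) + 7)/(4m² + m + 7) · 2 · 1/(m+1), which tends to 0 as m → ∞.
Since the limit is 0 < 1 for every x, the series converges on all of ℝ and R = ∞.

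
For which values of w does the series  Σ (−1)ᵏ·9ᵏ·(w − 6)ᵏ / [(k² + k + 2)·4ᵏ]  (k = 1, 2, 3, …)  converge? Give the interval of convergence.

[50/9, 58/9]

By the ratio test, |a_{k+1}/a_k| = [(k² + k + 2)/((k+1)² + (k+1) + 2)] · 9/4 → 9/4.
Hence the series converges for |w − 6| < 1/(9/4) = 4/9, so the radius of convergence is 4/9.
When w = 58/9, absolute convergence follows by limit comparison with Σ 1/k².
At w = 50/9: absolute convergence follows by limit comparison with Σ 1/k².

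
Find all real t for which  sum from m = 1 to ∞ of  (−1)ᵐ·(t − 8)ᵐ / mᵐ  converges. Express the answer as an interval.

(−∞, ∞)

By the Cauchy root test, |a_m|^(1/m) = 1/m → 0.
Since the m-th root of |a_m| tends to 0, the series converges for all real t; R = ∞.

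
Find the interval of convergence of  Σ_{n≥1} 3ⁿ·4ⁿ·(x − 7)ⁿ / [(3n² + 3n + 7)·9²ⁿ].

[1/4, 55/4]

By the ratio test, |a_{n+1}/a_n| = [(3n² + 3n + 7)/(3(n+1)² + 3(n+1) + 7)] · 3·4/81 → 4/27.
Thus R = 1/(4/27) = 27/4.
Endpoint x = 55/4: the terms are on the order of 1/n², so the series converges absolutely by comparison with the p-series (p = 2 > 1).
At x = 1/4: absolute convergence follows by limit comparison with Σ 1/n².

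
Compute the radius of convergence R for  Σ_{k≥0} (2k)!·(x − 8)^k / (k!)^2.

R = 1/4

The ratio of consecutive coefficients is (2k+1)·(2k+2)/(k+1)² → 4.
Hence the series converges for |x − 8| < 1/(4) = 1/4, so the radius of convergence is 1/4.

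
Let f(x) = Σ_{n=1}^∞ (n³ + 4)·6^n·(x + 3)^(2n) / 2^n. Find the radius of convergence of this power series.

Apply the ratio test: |a_{n+1}| / |a_n| = [((n+1)³ + 4)/(n³ + 4)] · 6/2, which tends to 3 as n → ∞.
Writing y = (x + 3)², the series in y has radius 1/3, so |x + 3| < √(1/3) and R = √3/3.

R = √3/3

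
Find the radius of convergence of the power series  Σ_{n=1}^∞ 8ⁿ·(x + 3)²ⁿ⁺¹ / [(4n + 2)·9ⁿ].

Apply the ratio test: |a_{n+1}| / |a_n| = [(4n + 2)/(4(n+1) + 2)] · 8/9, which tends to 8/9 as n → ∞.
Writing y = (x + 3)², the series in y has radius 9/8, so |x + 3| < √(9/8) and R = 3√2/4.

R = 3√2/4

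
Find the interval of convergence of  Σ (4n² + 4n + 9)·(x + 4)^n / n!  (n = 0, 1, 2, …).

(−∞, ∞)

Apply the ratio test: |a_{n+1}| / |a_n| = (4(n+1)² + 4(n+1) + 9)/(4n² + 4n + 9) · 1/(n+1), which tends to 0 as n → ∞.
The ratio tends to 0 regardless of x, hence R = ∞.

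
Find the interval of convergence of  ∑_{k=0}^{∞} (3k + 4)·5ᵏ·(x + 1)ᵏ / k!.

The ratio of consecutive coefficients is (3(k+1) + 4)/(3k + 4) · 5 · 1/(k+1) → 0.
The limit is 0, so the series converges for all x; R = ∞.

(−∞, ∞)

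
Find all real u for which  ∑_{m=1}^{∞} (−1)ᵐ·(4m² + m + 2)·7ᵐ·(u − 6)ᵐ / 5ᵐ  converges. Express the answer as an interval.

(37/7, 47/7)

By the ratio test, |a_{m+1}/a_m| = [(4(m+1)² + (m+1) + 2)/(4m² + m + 2)] · 7/5 → 7/5.
The series converges when 7/5 · |u − 6| < 1, giving R = 5/7.
Endpoint u = 47/7: the m-th term does not approach 0; divergence by the term test.
Check u = 37/7: the terms do not tend to 0, so the series diverges.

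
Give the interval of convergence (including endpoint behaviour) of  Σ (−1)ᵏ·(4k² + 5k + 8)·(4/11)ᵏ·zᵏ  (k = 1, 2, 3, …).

Ratio test: |a_{k+1}/a_k| = [(4(k+1)² + 5(k+1) + 8)/(4k² + 5k + 8)] · 4/11 → 4/11 as k → ∞.
Convergence for |z| · 4/11 < 1, i.e. |z| < 11/4. So R = 11/4.
Endpoint z = 11/4: the k-th term does not approach 0; divergence by the term test.
Endpoint z = -11/4: the k-th term does not approach 0; divergence by the term test.

(-11/4, 11/4)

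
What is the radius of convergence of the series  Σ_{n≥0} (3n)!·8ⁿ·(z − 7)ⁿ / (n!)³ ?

The ratio of consecutive coefficients is (3n+1)·(3n+2)·(3n+3)/(n+1)³ · 8 → 216.
The series converges when 216 · |z − 7| < 1, giving R = 1/216.

R = 1/216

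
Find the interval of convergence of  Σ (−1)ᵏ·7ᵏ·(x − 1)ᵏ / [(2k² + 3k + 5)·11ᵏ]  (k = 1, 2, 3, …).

[-4/7, 18/7]

Apply the ratio test: |a_{k+1}| / |a_k| = [(2k² + 3k + 5)/(2(k+1)² + 3(k+1) + 5)] · 7/11, which tends to 7/11 as k → ∞.
Thus R = 1/(7/11) = 11/7.
Endpoint x = 18/7: the series is dominated by a constant times Σ 1/k², which converges (p = 2 > 1).
At x = -4/7: the series is dominated by a constant times Σ 1/k², which converges (p = 2 > 1).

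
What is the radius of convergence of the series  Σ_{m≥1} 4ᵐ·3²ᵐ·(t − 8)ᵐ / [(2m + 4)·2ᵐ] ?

R = 1/18

Ratio test: |a_{m+1}/a_m| = [(2m + 4)/(2(m+1) + 4)] · 4·9/2 → 18 as m → ∞.
Convergence for |t − 8| · 18 < 1, i.e. |t − 8| < 1/18. So R = 1/18.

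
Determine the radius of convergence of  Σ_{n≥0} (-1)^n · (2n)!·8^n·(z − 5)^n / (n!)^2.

The ratio of consecutive coefficients is (2n+1)·(2n+2)/(n+1)² · 8 → 32.
Hence the series converges for |z − 5| < 1/(32) = 1/32, so the radius of convergence is 1/32.

R = 1/32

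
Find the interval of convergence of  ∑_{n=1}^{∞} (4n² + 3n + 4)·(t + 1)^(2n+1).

Apply the ratio test: |a_{n+1}| / |a_n| = (4(n+1)² + 3(n+1) + 4)/(4n² + 3n + 4), which tends to 1 as n → ∞.
Successive powers of (t + 1) differ by 2, so the series converges when |t + 1|² · 1 < 1, i.e. |t + 1| < √(1) = 1. So R = 1.
Endpoint t = 0: the terms have absolute value of order n², which does not tend to 0, so the series diverges by the divergence test.
Check t = -2: the n-th term does not approach 0; divergence by the term test.

(-2, 0)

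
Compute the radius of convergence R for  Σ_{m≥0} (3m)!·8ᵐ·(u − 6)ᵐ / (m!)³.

R = 1/216

The ratio of consecutive coefficients is (3m+1)·(3m+2)·(3m+3)/(m+1)³ · 8 → 216.
Hence the series converges for |u − 6| < 1/(216) = 1/216, so the radius of convergence is 1/216.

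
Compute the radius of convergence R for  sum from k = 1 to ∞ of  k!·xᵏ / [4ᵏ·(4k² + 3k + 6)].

R = 0

Ratio test: |a_{k+1}/a_k| = (k+1) · 1/4 · (4k² + 3k + 6)/(4(k+1)² + 3(k+1) + 6) → ∞ as k → ∞.
The ratio grows without bound, so the series diverges whenever x ≠ 0; it converges only at x = 0. R = 0.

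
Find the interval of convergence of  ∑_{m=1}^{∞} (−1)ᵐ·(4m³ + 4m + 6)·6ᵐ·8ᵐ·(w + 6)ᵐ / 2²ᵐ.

(-73/12, -71/12)

By the ratio test, |a_{m+1}/a_m| = [(4(m+1)³ + 4(m+1) + 6)/(4m³ + 4m + 6)] · 6·8/4 → 12.
Convergence for |w + 6| · 12 < 1, i.e. |w + 6| < 1/12. So R = 1/12.
At w = -71/12: the terms have absolute value of order m³, which does not tend to 0, so the series diverges by the divergence test.
At w = -73/12: the terms do not tend to 0, so the series diverges.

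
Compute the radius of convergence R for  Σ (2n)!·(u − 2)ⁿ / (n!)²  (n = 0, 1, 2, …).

R = 1/4

By the ratio test, |a_{n+1}/a_n| = (2n+1)·(2n+2)/(n+1)² → 4.
Convergence for |u − 2| · 4 < 1, i.e. |u − 2| < 1/4. So R = 1/4.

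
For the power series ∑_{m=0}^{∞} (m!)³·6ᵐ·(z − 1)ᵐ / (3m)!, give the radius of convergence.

R = 9/2

By the ratio test, |a_{m+1}/a_m| = (m+1)³/[(3m+1)·(3m+2)·(3m+3)] · 6 → 2/9.
The series converges when 2/9 · |z − 1| < 1, giving R = 9/2.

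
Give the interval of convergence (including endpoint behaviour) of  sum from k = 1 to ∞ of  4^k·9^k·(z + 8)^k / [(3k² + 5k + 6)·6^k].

[-49/6, -47/6]

By the ratio test, |a_{k+1}/a_k| = [(3k² + 5k + 6)/(3(k+1)² + 5(k+1) + 6)] · 4·9/6 → 6.
The series converges when 6 · |z + 8| < 1, giving R = 1/6.
At z = -47/6: the series is dominated by a constant times Σ 1/k², which converges (p = 2 > 1).
When z = -49/6, the terms are on the order of 1/k², so the series converges absolutely by comparison with the p-series (p = 2 > 1).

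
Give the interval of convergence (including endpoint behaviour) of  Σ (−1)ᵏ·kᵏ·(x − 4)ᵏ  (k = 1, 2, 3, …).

Root test: |a_k|^(1/k) = k → ∞.
The root grows without bound, so R = 0 (convergence only at x = 4).

{4}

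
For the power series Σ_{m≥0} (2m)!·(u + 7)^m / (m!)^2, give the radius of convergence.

Apply the ratio test: |a_{m+1}| / |a_m| = (2m+1)·(2m+2)/(m+1)², which tends to 4 as m → ∞.
Hence the series converges for |u + 7| < 1/(4) = 1/4, so the radius of convergence is 1/4.

R = 1/4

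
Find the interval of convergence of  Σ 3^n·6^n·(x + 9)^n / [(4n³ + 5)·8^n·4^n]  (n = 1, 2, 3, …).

By the ratio test, |a_{n+1}/a_n| = [(4n³ + 5)/(4(n+1)³ + 5)] · 3·6/(8·4) → 9/16.
Thus R = 1/(9/16) = 16/9.
When x = -65/9, the terms are on the order of 1/n³, so the series converges absolutely by comparison with the p-series (p = 3 > 1).
At x = -97/9: the terms are on the order of 1/n³, so the series converges absolutely by comparison with the p-series (p = 3 > 1).

[-97/9, -65/9]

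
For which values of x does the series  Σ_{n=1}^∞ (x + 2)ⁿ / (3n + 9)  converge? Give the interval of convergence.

[-3, -1)

By the ratio test, |a_{n+1}/a_n| = (3n + 9)/(3(n+1) + 9) → 1.
Hence R = 1.
Check x = -1: the terms are asymptotic to a nonzero constant times 1/n, so the series diverges by limit comparison with Σ 1/n.
At x = -3: an alternating series whose terms decrease to 0 in absolute value, so it converges by the Leibniz criterion.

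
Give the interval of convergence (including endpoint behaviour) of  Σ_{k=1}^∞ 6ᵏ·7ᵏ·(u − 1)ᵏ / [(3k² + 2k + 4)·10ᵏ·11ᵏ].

Apply the ratio test: |a_{k+1}| / |a_k| = [(3k² + 2k + 4)/(3(k+1)² + 2(k+1) + 4)] · 6·7/(10·11), which tends to 21/55 as k → ∞.
The series converges when 21/55 · |u − 1| < 1, giving R = 55/21.
When u = 76/21, the series is dominated by a constant times Σ 1/k², which converges (p = 2 > 1).
When u = -34/21, absolute convergence follows by limit comparison with Σ 1/k².

[-34/21, 76/21]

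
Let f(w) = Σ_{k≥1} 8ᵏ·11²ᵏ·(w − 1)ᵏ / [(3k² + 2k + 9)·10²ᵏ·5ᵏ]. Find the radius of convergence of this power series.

By the ratio test, |a_{k+1}/a_k| = [(3k² + 2k + 9)/(3(k+1)² + 2(k+1) + 9)] · 8·121/(100·5) → 242/125.
Hence the series converges for |w − 1| < 1/(242/125) = 125/242, so the radius of convergence is 125/242.

R = 125/242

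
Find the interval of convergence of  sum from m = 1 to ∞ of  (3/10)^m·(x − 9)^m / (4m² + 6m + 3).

[17/3, 37/3]

The ratio of consecutive coefficients is [(4m² + 6m + 3)/(4(m+1)² + 6(m+1) + 3)] · 3/10 → 3/10.
The series converges when 3/10 · |x − 9| < 1, giving R = 10/3.
When x = 37/3, absolute convergence follows by limit comparison with Σ 1/m².
Check x = 17/3: the series is dominated by a constant times Σ 1/m², which converges (p = 2 > 1).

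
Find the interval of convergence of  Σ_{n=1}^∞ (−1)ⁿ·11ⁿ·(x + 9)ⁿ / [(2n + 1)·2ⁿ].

By the ratio test, |a_{n+1}/a_n| = [(2n + 1)/(2(n+1) + 1)] · 11/2 → 11/2.
Convergence for |x + 9| · 11/2 < 1, i.e. |x + 9| < 2/11. So R = 2/11.
When x = -97/11, the terms alternate in sign and decrease monotonically to 0 in absolute value (size ~ c/n), so the alternating series test gives convergence.
Endpoint x = -101/11: the terms are asymptotic to a nonzero constant times 1/n, so the series diverges by limit comparison with Σ 1/n.

(-101/11, -97/11]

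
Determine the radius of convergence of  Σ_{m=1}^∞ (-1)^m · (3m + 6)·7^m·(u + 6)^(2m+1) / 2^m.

Apply the ratio test: |a_{m+1}| / |a_m| = [(3(m+1) + 6)/(3m + 6)] · 7/2, which tends to 7/2 as m → ∞.
Writing y = (u + 6)², the series in y has radius 2/7, so |u + 6| < √(2/7) and R = √14/7.

R = √14/7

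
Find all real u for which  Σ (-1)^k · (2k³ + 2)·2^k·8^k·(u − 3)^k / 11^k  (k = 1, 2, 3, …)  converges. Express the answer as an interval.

(37/16, 59/16)

Ratio test: |a_{k+1}/a_k| = [(2(k+1)³ + 2)/(2k³ + 2)] · 2·8/11 → 16/11 as k → ∞.
Thus R = 1/(16/11) = 11/16.
Check u = 59/16: the terms do not tend to 0, so the series diverges.
Check u = 37/16: the k-th term does not approach 0; divergence by the term test.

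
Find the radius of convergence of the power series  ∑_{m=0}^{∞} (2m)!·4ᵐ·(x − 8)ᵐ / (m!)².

R = 1/16

By the ratio test, |a_{m+1}/a_m| = (2m+1)·(2m+2)/(m+1)² · 4 → 16.
Thus R = 1/(16) = 1/16.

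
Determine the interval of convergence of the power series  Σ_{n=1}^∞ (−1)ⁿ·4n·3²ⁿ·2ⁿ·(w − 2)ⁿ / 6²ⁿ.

By the ratio test, |a_{n+1}/a_n| = [4(n+1)/4n] · 9·2/36 → 1/2.
Thus R = 1/(1/2) = 2.
Endpoint w = 4: the n-th term does not approach 0; divergence by the term test.
Endpoint w = 0: the n-th term does not approach 0; divergence by the term test.

(0, 4)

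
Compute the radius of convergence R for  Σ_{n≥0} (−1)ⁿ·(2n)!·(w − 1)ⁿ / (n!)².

The ratio of consecutive coefficients is (2n+1)·(2n+2)/(n+1)² → 4.
The series converges when 4 · |w − 1| < 1, giving R = 1/4.

R = 1/4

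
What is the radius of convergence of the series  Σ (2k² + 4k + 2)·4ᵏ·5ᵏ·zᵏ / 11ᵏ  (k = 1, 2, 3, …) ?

Ratio test: |a_{k+1}/a_k| = [(2(k+1)² + 4(k+1) + 2)/(2k² + 4k + 2)] · 4·5/11 → 20/11 as k → ∞.
Hence the series converges for |z| < 1/(20/11) = 11/20, so the radius of convergence is 11/20.

R = 11/20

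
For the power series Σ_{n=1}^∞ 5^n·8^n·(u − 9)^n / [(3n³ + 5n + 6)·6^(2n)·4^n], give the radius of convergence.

R = 18/5

Ratio test: |a_{n+1}/a_n| = [(3n³ + 5n + 6)/(3(n+1)³ + 5(n+1) + 6)] · 5·8/(36·4) → 5/18 as n → ∞.
Hence the series converges for |u − 9| < 1/(5/18) = 18/5, so the radius of convergence is 18/5.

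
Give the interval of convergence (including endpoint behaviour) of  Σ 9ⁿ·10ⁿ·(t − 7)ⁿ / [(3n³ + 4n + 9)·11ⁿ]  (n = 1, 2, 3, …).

[619/90, 641/90]

By the ratio test, |a_{n+1}/a_n| = [(3n³ + 4n + 9)/(3(n+1)³ + 4(n+1) + 9)] · 9·10/11 → 90/11.
Thus R = 1/(90/11) = 11/90.
When t = 641/90, absolute convergence follows by limit comparison with Σ 1/n³.
At t = 619/90: the series is dominated by a constant times Σ 1/n³, which converges (p = 3 > 1).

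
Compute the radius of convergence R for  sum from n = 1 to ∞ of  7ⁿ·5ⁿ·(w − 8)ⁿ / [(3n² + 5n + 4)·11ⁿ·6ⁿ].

R = 66/35

Apply the ratio test: |a_{n+1}| / |a_n| = [(3n² + 5n + 4)/(3(n+1)² + 5(n+1) + 4)] · 7·5/(11·6), which tends to 35/66 as n → ∞.
Hence the series converges for |w − 8| < 1/(35/66) = 66/35, so the radius of convergence is 66/35.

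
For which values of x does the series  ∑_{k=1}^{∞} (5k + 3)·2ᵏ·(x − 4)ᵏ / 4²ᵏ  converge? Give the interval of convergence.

By the ratio test, |a_{k+1}/a_k| = [(5(k+1) + 3)/(5k + 3)] · 2/16 → 1/8.
The series converges when 1/8 · |x − 4| < 1, giving R = 8.
Check x = 12: the k-th term does not approach 0; divergence by the term test.
Endpoint x = -4: the k-th term does not approach 0; divergence by the term test.

(-4, 12)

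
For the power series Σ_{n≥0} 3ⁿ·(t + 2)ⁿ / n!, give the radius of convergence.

R = ∞

By the ratio test, |a_{n+1}/a_n| = 3 · 1/(n+1) → 0.
The limit is 0, so the series converges for all t; R = ∞.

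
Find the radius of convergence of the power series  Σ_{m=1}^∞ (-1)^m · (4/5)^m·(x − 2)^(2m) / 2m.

Apply the ratio test: |a_{m+1}| / |a_m| = [2m/2(m+1)] · 4/5, which tends to 4/5 as m → ∞.
Writing y = (x − 2)², the series in y has radius 5/4, so |x − 2| < √(5/4) and R = √5/2.

R = √5/2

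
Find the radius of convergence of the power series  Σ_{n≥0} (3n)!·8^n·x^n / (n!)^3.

The ratio of consecutive coefficients is (3n+1)·(3n+2)·(3n+3)/(n+1)³ · 8 → 216.
Thus R = 1/(216) = 1/216.

R = 1/216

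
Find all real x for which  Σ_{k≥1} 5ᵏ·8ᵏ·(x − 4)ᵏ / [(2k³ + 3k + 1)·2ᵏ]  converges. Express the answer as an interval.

[79/20, 81/20]

The ratio of consecutive coefficients is [(2k³ + 3k + 1)/(2(k+1)³ + 3(k+1) + 1)] · 5·8/2 → 20.
The series converges when 20 · |x − 4| < 1, giving R = 1/20.
At x = 81/20: the series is dominated by a constant times Σ 1/k³, which converges (p = 3 > 1).
Endpoint x = 79/20: the terms are on the order of 1/k³, so the series converges absolutely by comparison with the p-series (p = 3 > 1).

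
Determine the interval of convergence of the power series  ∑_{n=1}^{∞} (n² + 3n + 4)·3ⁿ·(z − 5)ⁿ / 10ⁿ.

(5/3, 25/3)

The ratio of consecutive coefficients is [((n+1)² + 3(n+1) + 4)/(n² + 3n + 4)] · 3/10 → 3/10.
Convergence for |z − 5| · 3/10 < 1, i.e. |z − 5| < 10/3. So R = 10/3.
Check z = 25/3: the terms do not tend to 0, so the series diverges.
Check z = 5/3: the terms have absolute value of order n², which does not tend to 0, so the series diverges by the divergence test.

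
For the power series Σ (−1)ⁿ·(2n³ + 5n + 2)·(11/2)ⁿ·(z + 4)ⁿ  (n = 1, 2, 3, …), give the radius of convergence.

The ratio of consecutive coefficients is [(2(n+1)³ + 5(n+1) + 2)/(2n³ + 5n + 2)] · 11/2 → 11/2.
The series converges when 11/2 · |z + 4| < 1, giving R = 2/11.

R = 2/11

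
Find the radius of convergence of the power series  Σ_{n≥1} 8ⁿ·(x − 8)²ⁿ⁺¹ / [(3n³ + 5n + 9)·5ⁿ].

Ratio test: |a_{n+1}/a_n| = [(3n³ + 5n + 9)/(3(n+1)³ + 5(n+1) + 9)] · 8/5 → 8/5 as n → ∞.
Since the exponent of (x − 8) increases by 2 each term, convergence requires |x − 8|² < 5/8, hence R = √10/4.

R = √10/4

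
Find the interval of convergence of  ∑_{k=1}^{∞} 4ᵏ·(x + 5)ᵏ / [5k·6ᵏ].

[-13/2, -7/2)

Apply the ratio test: |a_{k+1}| / |a_k| = [5k/5(k+1)] · 4/6, which tends to 2/3 as k → ∞.
Hence the series converges for |x + 5| < 1/(2/3) = 3/2, so the radius of convergence is 3/2.
Endpoint x = -7/2: comparison with the harmonic series Σ 1/k shows the series diverges.
When x = -13/2, convergence follows from the alternating series test (terms decrease monotonically to 0).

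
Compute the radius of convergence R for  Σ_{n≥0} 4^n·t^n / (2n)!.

The ratio of consecutive coefficients is 4 · 1/[(2n+1)·(2n+2)] → 0.
The limit is 0, so the series converges for all t; R = ∞.

R = ∞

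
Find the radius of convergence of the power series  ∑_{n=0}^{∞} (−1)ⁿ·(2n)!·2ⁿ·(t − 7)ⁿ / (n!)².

R = 1/8

Ratio test: |a_{n+1}/a_n| = (2n+1)·(2n+2)/(n+1)² · 2 → 8 as n → ∞.
The series converges when 8 · |t − 7| < 1, giving R = 1/8.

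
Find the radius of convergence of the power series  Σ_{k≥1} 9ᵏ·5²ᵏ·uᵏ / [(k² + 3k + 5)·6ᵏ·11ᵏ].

R = 22/75

By the ratio test, |a_{k+1}/a_k| = [(k² + 3k + 5)/((k+1)² + 3(k+1) + 5)] · 9·25/(6·11) → 75/22.
Convergence for |u| · 75/22 < 1, i.e. |u| < 22/75. So R = 22/75.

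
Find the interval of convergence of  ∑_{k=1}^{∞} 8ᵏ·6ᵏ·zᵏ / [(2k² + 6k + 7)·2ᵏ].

Apply the ratio test: |a_{k+1}| / |a_k| = [(2k² + 6k + 7)/(2(k+1)² + 6(k+1) + 7)] · 8·6/2, which tends to 24 as k → ∞.
Convergence for |z| · 24 < 1, i.e. |z| < 1/24. So R = 1/24.
Endpoint z = 1/24: the series is dominated by a constant times Σ 1/k², which converges (p = 2 > 1).
When z = -1/24, the terms are on the order of 1/k², so the series converges absolutely by comparison with the p-series (p = 2 > 1).

[-1/24, 1/24]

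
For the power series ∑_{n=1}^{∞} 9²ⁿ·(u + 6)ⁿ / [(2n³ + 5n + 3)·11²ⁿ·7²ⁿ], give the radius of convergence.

By the ratio test, |a_{n+1}/a_n| = [(2n³ + 5n + 3)/(2(n+1)³ + 5(n+1) + 3)] · 81/(121·49) → 81/5929.
Hence the series converges for |u + 6| < 1/(81/5929) = 5929/81, so the radius of convergence is 5929/81.

R = 5929/81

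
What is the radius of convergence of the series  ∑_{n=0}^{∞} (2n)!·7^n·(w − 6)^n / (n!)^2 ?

By the ratio test, |a_{n+1}/a_n| = (2n+1)·(2n+2)/(n+1)² · 7 → 28.
Hence the series converges for |w − 6| < 1/(28) = 1/28, so the radius of convergence is 1/28.

R = 1/28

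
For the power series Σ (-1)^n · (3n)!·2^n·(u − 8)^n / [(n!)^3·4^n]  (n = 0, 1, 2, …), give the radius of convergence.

R = 2/27

The ratio of consecutive coefficients is (3n+1)·(3n+2)·(3n+3)/(n+1)³ · 2/4 → 27/2.
Thus R = 1/(27/2) = 2/27.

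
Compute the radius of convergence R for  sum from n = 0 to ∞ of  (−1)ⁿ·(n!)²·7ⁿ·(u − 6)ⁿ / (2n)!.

Ratio test: |a_{n+1}/a_n| = (n+1)²/[(2n+1)·(2n+2)] · 7 → 7/4 as n → ∞.
The series converges when 7/4 · |u − 6| < 1, giving R = 4/7.

R = 4/7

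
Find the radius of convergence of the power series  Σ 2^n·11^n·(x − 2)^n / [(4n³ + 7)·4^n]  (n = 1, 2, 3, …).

R = 2/11

By the ratio test, |a_{n+1}/a_n| = [(4n³ + 7)/(4(n+1)³ + 7)] · 2·11/4 → 11/2.
Hence the series converges for |x − 2| < 1/(11/2) = 2/11, so the radius of convergence is 2/11.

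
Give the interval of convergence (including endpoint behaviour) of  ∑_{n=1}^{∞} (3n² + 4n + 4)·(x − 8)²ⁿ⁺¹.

By the ratio test, |a_{n+1}/a_n| = (3(n+1)² + 4(n+1) + 4)/(3n² + 4n + 4) → 1.
Successive powers of (x − 8) differ by 2, so the series converges when |x − 8|² · 1 < 1, i.e. |x − 8| < √(1) = 1. So R = 1.
At x = 9: the terms have absolute value of order n², which does not tend to 0, so the series diverges by the divergence test.
Endpoint x = 7: the terms do not tend to 0, so the series diverges.

(7, 9)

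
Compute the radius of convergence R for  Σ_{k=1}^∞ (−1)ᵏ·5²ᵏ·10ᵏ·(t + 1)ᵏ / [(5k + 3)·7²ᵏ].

Ratio test: |a_{k+1}/a_k| = [(5k + 3)/(5(k+1) + 3)] · 25·10/49 → 250/49 as k → ∞.
Convergence for |t + 1| · 250/49 < 1, i.e. |t + 1| < 49/250. So R = 49/250.

R = 49/250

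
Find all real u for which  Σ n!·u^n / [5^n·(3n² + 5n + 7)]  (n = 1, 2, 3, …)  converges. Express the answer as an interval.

{0}

The ratio of consecutive coefficients is (n+1) · 1/5 · (3n² + 5n + 7)/(3(n+1)² + 5(n+1) + 7) → ∞.
Since the ratio → ∞, the series diverges for every u ≠ 0, and R = 0.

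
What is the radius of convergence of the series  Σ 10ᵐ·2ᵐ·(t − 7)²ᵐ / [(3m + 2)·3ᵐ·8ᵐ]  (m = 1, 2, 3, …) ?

R = √30/5

Ratio test: |a_{m+1}/a_m| = [(3m + 2)/(3(m+1) + 2)] · 10·2/(3·8) → 5/6 as m → ∞.
Since the exponent of (t − 7) increases by 2 each term, convergence requires |t − 7|² < 6/5, hence R = √30/5.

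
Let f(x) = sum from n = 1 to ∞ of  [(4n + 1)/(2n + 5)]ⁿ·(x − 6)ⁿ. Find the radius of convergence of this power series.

R = 1/2

By the Cauchy root test, |a_n|^(1/n) = (4n + 1)/(2n + 5) → 2.
The series converges when 2 · |x − 6| < 1, giving R = 1/2.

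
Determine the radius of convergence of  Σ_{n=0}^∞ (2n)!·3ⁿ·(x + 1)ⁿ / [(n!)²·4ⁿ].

R = 1/3

By the ratio test, |a_{n+1}/a_n| = (2n+1)·(2n+2)/(n+1)² · 3/4 → 3.
The series converges when 3 · |x + 1| < 1, giving R = 1/3.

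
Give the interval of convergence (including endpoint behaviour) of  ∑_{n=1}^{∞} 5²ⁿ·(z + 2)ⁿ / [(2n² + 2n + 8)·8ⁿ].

The ratio of consecutive coefficients is [(2n² + 2n + 8)/(2(n+1)² + 2(n+1) + 8)] · 25/8 → 25/8.
Convergence for |z + 2| · 25/8 < 1, i.e. |z + 2| < 8/25. So R = 8/25.
When z = -42/25, absolute convergence follows by limit comparison with Σ 1/n².
When z = -58/25, the series is dominated by a constant times Σ 1/n², which converges (p = 2 > 1).

[-58/25, -42/25]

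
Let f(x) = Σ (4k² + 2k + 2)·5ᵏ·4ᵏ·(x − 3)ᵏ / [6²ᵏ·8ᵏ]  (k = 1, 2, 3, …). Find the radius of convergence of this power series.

Apply the ratio test: |a_{k+1}| / |a_k| = [(4(k+1)² + 2(k+1) + 2)/(4k² + 2k + 2)] · 5·4/(36·8), which tends to 5/72 as k → ∞.
Thus R = 1/(5/72) = 72/5.

R = 72/5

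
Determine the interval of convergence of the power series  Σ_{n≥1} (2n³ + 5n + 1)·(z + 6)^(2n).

(-7, -5)

Ratio test: |a_{n+1}/a_n| = (2(n+1)³ + 5(n+1) + 1)/(2n³ + 5n + 1) → 1 as n → ∞.
Successive powers of (z + 6) differ by 2, so the series converges when |z + 6|² · 1 < 1, i.e. |z + 6| < √(1) = 1. So R = 1.
At z = -5: the terms have absolute value of order n³, which does not tend to 0, so the series diverges by the divergence test.
Check z = -7: the terms do not tend to 0, so the series diverges.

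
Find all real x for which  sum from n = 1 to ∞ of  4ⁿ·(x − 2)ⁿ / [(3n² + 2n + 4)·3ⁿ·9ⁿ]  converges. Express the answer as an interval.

[-19/4, 35/4]

Apply the ratio test: |a_{n+1}| / |a_n| = [(3n² + 2n + 4)/(3(n+1)² + 2(n+1) + 4)] · 4/(3·9), which tends to 4/27 as n → ∞.
Convergence for |x − 2| · 4/27 < 1, i.e. |x − 2| < 27/4. So R = 27/4.
When x = 35/4, absolute convergence follows by limit comparison with Σ 1/n².
Endpoint x = -19/4: absolute convergence follows by limit comparison with Σ 1/n².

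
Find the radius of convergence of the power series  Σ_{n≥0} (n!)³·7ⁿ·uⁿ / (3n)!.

R = 27/7

Apply the ratio test: |a_{n+1}| / |a_n| = (n+1)³/[(3n+1)·(3n+2)·(3n+3)] · 7, which tends to 7/27 as n → ∞.
Convergence for |u| · 7/27 < 1, i.e. |u| < 27/7. So R = 27/7.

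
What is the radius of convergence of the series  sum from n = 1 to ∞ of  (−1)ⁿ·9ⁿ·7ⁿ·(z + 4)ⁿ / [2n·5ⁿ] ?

By the ratio test, |a_{n+1}/a_n| = [2n/2(n+1)] · 9·7/5 → 63/5.
Thus R = 1/(63/5) = 5/63.

R = 5/63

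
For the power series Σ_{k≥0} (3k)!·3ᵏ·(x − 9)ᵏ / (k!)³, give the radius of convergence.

R = 1/81

Ratio test: |a_{k+1}/a_k| = (3k+1)·(3k+2)·(3k+3)/(k+1)³ · 3 → 81 as k → ∞.
Thus R = 1/(81) = 1/81.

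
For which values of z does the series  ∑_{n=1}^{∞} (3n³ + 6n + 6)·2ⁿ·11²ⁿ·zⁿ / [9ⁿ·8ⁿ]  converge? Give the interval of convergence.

(-36/121, 36/121)

The ratio of consecutive coefficients is [(3(n+1)³ + 6(n+1) + 6)/(3n³ + 6n + 6)] · 2·121/(9·8) → 121/36.
Thus R = 1/(121/36) = 36/121.
At z = 36/121: the terms do not tend to 0, so the series diverges.
Endpoint z = -36/121: the terms do not tend to 0, so the series diverges.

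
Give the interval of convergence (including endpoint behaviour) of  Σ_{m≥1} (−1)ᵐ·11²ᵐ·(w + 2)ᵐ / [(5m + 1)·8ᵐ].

By the ratio test, |a_{m+1}/a_m| = [(5m + 1)/(5(m+1) + 1)] · 121/8 → 121/8.
The series converges when 121/8 · |w + 2| < 1, giving R = 8/121.
Endpoint w = -234/121: an alternating series whose terms decrease to 0 in absolute value, so it converges by the Leibniz criterion.
At w = -250/121: comparison with the harmonic series Σ 1/m shows the series diverges.

(-250/121, -234/121]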